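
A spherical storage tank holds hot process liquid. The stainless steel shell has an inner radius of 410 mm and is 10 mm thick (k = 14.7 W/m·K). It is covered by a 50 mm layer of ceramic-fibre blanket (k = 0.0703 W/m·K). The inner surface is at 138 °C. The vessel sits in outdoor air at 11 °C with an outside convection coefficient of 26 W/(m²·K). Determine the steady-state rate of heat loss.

Each spherical layer contributes R = (1/r_i − 1/r_o)/(4πk):
R_stainless steel shell = (1/0.41 − 1/0.42)/(4π×14.7) = 3.144×10^-4 K/W
R_ceramic-fibre blanket = (1/0.42 − 1/0.47)/(4π×0.0703) = 0.2867 K/W
R_outer film = 1/(h·4πr_o²) = 1/(26×4π×0.47²) = 0.01386 K/W
R_total = 0.3009 K/W
Q = ΔT/R_total = 127/0.3009

Q ≈ 422 W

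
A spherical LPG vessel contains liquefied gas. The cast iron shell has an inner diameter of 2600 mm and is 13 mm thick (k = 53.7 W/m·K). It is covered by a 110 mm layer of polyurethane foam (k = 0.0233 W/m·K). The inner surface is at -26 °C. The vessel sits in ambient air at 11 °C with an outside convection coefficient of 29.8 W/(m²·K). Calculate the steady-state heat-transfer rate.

Spherical conduction: R = (1/r_in − 1/r_out)/(4πk) per layer; series-sum.
R_cast iron shell = (1/1.3 − 1/1.313)/(4π×53.7) = 1.129×10^-5 K/W
R_polyurethane foam = (1/1.313 − 1/1.423)/(4π×0.0233) = 0.2011 K/W
R_outer film = 1/(h·4πr_o²) = 1/(29.8×4π×1.423²) = 0.001319 K/W
R_total = 0.2024 K/W
Q = ΔT/R_total = 37/0.2024

Q ≈ 183 W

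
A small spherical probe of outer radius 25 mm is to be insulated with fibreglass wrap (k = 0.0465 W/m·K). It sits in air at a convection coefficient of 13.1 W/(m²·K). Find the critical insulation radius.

For a sphere r_cr = 2k/h = 2×0.0465/13.1
r_cr = 7.1 mm; since the bare radius (25 mm) is above r_cr, any added insulation will reduce heat loss.

r_cr ≈ 7.1 mm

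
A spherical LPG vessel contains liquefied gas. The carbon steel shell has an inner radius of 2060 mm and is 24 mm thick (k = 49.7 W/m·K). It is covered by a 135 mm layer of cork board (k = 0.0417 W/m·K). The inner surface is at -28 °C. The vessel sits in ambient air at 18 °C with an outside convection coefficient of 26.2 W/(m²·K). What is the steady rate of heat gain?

Q ≈ 817 W

Radial (spherical) resistances in series:
R_carbon steel shell = (1/2.06 − 1/2.084)/(4π×49.7) = 8.951×10^-6 K/W
R_cork board = (1/2.084 − 1/2.219)/(4π×0.0417) = 0.05571 K/W
R_outer film = 1/(h·4πr_o²) = 1/(26.2×4π×2.219²) = 6.168×10^-4 K/W
R_total = 0.05634 K/W
Q = ΔT/R_total = 46/0.05634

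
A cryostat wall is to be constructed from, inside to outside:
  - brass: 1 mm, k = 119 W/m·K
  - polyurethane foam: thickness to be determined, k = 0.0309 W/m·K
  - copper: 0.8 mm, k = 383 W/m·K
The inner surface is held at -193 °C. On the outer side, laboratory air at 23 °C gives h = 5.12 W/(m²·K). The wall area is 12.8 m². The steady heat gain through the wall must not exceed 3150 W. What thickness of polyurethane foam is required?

Model the wall as resistances in series:
R_brass = L/(kA) = 0.001/(119×12.8) = 6.565×10^-7 K/W
R_copper = L/(kA) = 0.0008/(383×12.8) = 1.632×10^-7 K/W
R_outer film = 1/(h_o·A) = 1/(5.12×12.8) = 0.01526 K/W
Sum of the known resistances R_other = 0.01526 K/W
Required total resistance R_tot = ΔT/Q_allow = 216/3150 = 0.06857 K/W
R_polyurethane foam = R_tot − R_other = 0.05331 K/W
L = R·k·A = 0.05331×0.0309×12.8

L ≈ 21.1 mm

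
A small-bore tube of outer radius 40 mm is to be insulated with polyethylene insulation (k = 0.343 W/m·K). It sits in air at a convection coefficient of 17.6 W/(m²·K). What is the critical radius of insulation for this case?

r_cr ≈ 19.5 mm

For a cylinder r_cr = k/h = 0.343/17.6
r_cr = 19.5 mm; since the bare radius (40 mm) is above r_cr, any added insulation will reduce heat loss.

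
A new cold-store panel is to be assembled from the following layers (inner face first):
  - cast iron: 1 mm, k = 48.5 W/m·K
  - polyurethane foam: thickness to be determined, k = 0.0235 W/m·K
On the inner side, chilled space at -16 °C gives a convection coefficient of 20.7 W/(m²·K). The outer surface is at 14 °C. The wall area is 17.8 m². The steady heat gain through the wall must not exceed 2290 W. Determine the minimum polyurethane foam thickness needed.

L ≈ 4.34 mm

Using the resistance-network approach (series):
R_inner film = 1/(h_i·A) = 1/(20.7×17.8) = 0.002714 K/W
R_cast iron = L/(kA) = 0.001/(48.5×17.8) = 1.158×10^-6 K/W
Sum of the known resistances R_other = 0.002715 K/W
Required total resistance R_tot = ΔT/Q_allow = 30/2290 = 0.0131 K/W
R_polyurethane foam = R_tot − R_other = 0.01039 K/W
L = R·k·A = 0.01039×0.0235×17.8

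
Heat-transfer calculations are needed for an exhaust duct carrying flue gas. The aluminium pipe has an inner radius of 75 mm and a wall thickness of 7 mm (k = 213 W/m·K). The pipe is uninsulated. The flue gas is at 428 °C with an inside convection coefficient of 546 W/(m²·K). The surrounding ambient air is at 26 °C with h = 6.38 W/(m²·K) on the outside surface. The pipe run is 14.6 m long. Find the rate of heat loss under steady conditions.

Q ≈ 19000 W

Treating each annulus and film as a series resistance:
R_inner film = 1/(h_i·2πr₁L) = 1/(546×2π×0.075×14.6) = 2.662×10^-4 K/W
R_aluminium pipe wall = ln(82/75)/(2π×213×14.6) = 4.567×10^-6 K/W
R_outer film = 1/(h_o·2πr_oL) = 1/(6.38×2π×0.082×14.6) = 0.02084 K/W
R_total = 0.02111 K/W
Q = ΔT/R_total = 402/0.02111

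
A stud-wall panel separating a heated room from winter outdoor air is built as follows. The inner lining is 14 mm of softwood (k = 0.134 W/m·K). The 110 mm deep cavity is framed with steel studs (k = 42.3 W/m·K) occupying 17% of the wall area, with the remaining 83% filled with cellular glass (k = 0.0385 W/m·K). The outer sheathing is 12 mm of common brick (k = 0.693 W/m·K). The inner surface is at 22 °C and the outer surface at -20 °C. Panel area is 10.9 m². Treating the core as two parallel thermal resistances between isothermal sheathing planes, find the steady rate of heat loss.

Q ≈ 3340 W

Sheathing layers in series; stud and cavity paths in parallel between them.
R_inner = 0.014/(0.134×10.9) = 0.009585 K/W
R_stud  = 0.11/(42.3×0.17×10.9) = 0.001403 K/W
R_cav   = 0.11/(0.0385×0.83×10.9) = 0.3158 K/W
1/R_core = 1/R_stud + 1/R_cav → R_core = 0.001397 K/W
R_outer = 0.012/(0.693×10.9) = 0.001589 K/W
R_total = 0.01257 K/W
Q = ΔT/R_total = 42/0.01257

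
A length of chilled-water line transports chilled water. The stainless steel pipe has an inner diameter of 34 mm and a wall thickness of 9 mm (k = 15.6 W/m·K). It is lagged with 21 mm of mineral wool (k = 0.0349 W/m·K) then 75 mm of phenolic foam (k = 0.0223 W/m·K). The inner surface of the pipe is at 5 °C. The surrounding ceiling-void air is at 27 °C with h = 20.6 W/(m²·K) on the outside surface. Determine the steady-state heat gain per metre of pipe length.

Per-layer cylindrical resistances, series-summed:
R_stainless steel pipe wall = ln(26/17)/(2π×15.6×1) = 0.004335 K/W
R_mineral wool = ln(47/26)/(2π×0.0349×1) = 2.7 K/W
R_phenolic foam = ln(122/47)/(2π×0.0223×1) = 6.808 K/W
R_outer film = 1/(h_o·2πr_oL) = 1/(20.6×2π×0.122×1) = 0.06333 K/W
R_total = 9.575 K/W
Q = ΔT/R_total = 22/9.575

q′ ≈ 2.3 W/m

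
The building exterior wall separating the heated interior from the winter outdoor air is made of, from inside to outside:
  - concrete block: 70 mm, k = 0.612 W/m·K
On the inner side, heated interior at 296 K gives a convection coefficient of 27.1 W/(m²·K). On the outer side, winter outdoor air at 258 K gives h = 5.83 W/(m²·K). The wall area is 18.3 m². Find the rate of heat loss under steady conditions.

Q ≈ 2150 W

Using the resistance-network approach (series):
R_inner film = 1/(h_i·A) = 1/(27.1×18.3) = 0.002016 K/W
R_concrete block = L/(kA) = 0.07/(0.612×18.3) = 0.00625 K/W
R_outer film = 1/(h_o·A) = 1/(5.83×18.3) = 0.009373 K/W
R_total = 0.01764 K/W
Q = ΔT / R_total = 38 / 0.01764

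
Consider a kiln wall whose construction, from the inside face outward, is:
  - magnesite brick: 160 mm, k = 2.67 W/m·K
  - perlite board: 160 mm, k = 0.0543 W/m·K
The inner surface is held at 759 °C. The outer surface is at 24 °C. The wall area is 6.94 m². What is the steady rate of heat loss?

Thermal resistances in series:
R_magnesite brick = L/(kA) = 0.16/(2.67×6.94) = 0.008635 K/W
R_perlite board = L/(kA) = 0.16/(0.0543×6.94) = 0.4246 K/W
R_total = 0.4332 K/W
Q = ΔT / R_total = 735 / 0.4332

Q ≈ 1700 W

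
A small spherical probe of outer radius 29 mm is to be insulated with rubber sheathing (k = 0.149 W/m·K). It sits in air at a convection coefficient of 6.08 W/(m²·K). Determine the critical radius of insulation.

For a sphere r_cr = 2k/h = 2×0.149/6.08
r_cr = 49 mm; since the bare radius (29 mm) is below r_cr, adding a thin layer of insulation will *increase* heat loss.

r_cr ≈ 49 mm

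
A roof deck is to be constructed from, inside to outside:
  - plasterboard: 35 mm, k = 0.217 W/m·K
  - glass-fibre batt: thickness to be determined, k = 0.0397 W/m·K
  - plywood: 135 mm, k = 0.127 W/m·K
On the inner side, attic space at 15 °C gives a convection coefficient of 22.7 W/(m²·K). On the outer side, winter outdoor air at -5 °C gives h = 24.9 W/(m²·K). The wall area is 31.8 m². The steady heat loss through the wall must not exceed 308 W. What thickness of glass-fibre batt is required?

L ≈ 30 mm

Model the wall as resistances in series:
R_inner film = 1/(h_i·A) = 1/(22.7×31.8) = 0.001385 K/W
R_plasterboard = L/(kA) = 0.035/(0.217×31.8) = 0.005072 K/W
R_plywood = L/(kA) = 0.135/(0.127×31.8) = 0.03343 K/W
R_outer film = 1/(h_o·A) = 1/(24.9×31.8) = 0.001263 K/W
Sum of the known resistances R_other = 0.04115 K/W
Required total resistance R_tot = ΔT/Q_allow = 20/308 = 0.06494 K/W
R_glass-fibre batt = R_tot − R_other = 0.02379 K/W
L = R·k·A = 0.02379×0.0397×31.8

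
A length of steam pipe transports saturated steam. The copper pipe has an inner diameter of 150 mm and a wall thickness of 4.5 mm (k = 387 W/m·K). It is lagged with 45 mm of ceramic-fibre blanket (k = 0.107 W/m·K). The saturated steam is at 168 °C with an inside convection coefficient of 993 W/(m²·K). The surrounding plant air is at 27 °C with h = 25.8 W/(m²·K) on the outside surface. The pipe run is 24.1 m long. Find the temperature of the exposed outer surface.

T ≈ 36.7 °C

Cylindrical conduction, so R = ln(r₂/r₁)/(2πkL) per layer, in series:
R_inner film = 1/(h_i·2πr₁L) = 1/(993×2π×0.075×24.1) = 8.867×10^-5 K/W
R_copper pipe wall = ln(79.5/75)/(2π×387×24.1) = 9.943×10^-7 K/W
R_ceramic-fibre blanket = ln(124.5/79.5)/(2π×0.107×24.1) = 0.02768 K/W
R_outer film = 1/(h_o·2πr_oL) = 1/(25.8×2π×0.1245×24.1) = 0.002056 K/W
R_total = 0.02983 K/W
Q = ΔT/R_total = 141/0.02983
Q = 4730 W
T_interface = T_inner − Q·ΣR(inner→interface) = 168 − 4730×0.02777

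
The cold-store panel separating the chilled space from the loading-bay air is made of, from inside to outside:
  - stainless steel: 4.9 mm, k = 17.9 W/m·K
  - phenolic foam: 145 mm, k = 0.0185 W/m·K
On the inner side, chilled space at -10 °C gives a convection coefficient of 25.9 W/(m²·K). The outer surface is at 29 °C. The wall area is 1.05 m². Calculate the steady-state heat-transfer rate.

Q ≈ 5.2 W

Treating each layer as a thermal resistance in series:
R_inner film = 1/(h_i·A) = 1/(25.9×1.05) = 0.03677 K/W
R_stainless steel = L/(kA) = 0.0049/(17.9×1.05) = 2.607×10^-4 K/W
R_phenolic foam = L/(kA) = 0.145/(0.0185×1.05) = 7.465 K/W
R_total = 7.502 K/W
Q = ΔT / R_total = 39 / 7.502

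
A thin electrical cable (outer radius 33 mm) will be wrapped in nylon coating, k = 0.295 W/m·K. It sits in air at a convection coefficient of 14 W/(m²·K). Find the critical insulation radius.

For a cylinder r_cr = k/h = 0.295/14
r_cr = 21.1 mm; since the bare radius (33 mm) is above r_cr, any added insulation will reduce heat loss.

r_cr ≈ 21.1 mm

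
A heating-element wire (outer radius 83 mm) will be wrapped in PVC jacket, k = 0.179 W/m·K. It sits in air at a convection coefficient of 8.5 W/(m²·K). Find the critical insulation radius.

r_cr ≈ 21.1 mm

For a cylinder r_cr = k/h = 0.179/8.5
r_cr = 21.1 mm; since the bare radius (83 mm) is above r_cr, any added insulation will reduce heat loss.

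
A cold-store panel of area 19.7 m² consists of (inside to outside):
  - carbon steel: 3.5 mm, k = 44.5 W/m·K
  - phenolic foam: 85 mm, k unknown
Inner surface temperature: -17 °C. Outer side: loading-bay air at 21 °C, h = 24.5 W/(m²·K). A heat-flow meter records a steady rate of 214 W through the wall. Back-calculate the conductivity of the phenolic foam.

Thermal resistances in series:
R_carbon steel = L/(kA) = 0.0035/(44.5×19.7) = 3.992×10^-6 K/W
R_outer film = 1/(h_o·A) = 1/(24.5×19.7) = 0.002072 K/W
Sum of known resistances R_other = 0.002076 K/W
Total R = ΔT/Q = 38/214 = 0.1776 K/W
R_phenolic foam = R_total − R_other = 0.1755 K/W
k = L/(R·A) = 0.085/(0.1755×19.7)

k ≈ 0.0246 W/(m·K)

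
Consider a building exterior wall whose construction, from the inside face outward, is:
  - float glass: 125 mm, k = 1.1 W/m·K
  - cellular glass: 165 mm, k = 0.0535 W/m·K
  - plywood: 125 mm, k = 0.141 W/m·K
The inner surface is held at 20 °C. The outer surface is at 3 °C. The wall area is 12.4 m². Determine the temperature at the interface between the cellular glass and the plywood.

T ≈ 6.69 °C

Treating each layer as a thermal resistance in series:
R_float glass = L/(kA) = 0.125/(1.1×12.4) = 0.009164 K/W
R_cellular glass = L/(kA) = 0.165/(0.0535×12.4) = 0.2487 K/W
R_plywood = L/(kA) = 0.125/(0.141×12.4) = 0.07149 K/W
R_total = 0.3294 K/W;  Q = ΔT/R_total = 17/0.3294 = 51.61 W
T_interface = T_inner − Q·ΣR(inner→interface) = 20 − 51.6×0.2579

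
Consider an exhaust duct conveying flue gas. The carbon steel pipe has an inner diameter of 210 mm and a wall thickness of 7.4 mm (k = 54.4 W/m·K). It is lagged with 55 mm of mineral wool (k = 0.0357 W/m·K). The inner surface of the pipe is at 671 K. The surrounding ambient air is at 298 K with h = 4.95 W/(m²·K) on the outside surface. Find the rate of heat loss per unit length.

q′ ≈ 190 W/m

Treating each annulus and film as a series resistance:
R_carbon steel pipe wall = ln(112.4/105)/(2π×54.4×1) = 1.992×10^-4 K/W
R_mineral wool = ln(167.4/112.4)/(2π×0.0357×1) = 1.776 K/W
R_outer film = 1/(h_o·2πr_oL) = 1/(4.95×2π×0.1674×1) = 0.1921 K/W
R_total = 1.968 K/W
Q = ΔT/R_total = 373/1.968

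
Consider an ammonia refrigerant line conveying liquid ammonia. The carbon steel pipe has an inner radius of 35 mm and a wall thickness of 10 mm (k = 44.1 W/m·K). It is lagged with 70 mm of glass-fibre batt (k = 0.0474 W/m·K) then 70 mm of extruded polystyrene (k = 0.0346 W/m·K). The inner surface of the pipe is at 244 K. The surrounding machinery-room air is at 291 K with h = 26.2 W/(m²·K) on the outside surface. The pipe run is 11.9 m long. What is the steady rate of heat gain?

For a radial system each layer contributes R = ln(r_out/r_in)/(2πkL); films add R = 1/(hA).
R_carbon steel pipe wall = ln(45/35)/(2π×44.1×11.9) = 7.622×10^-5 K/W
R_glass-fibre batt = ln(115/45)/(2π×0.0474×11.9) = 0.2647 K/W
R_extruded polystyrene = ln(185/115)/(2π×0.0346×11.9) = 0.1838 K/W
R_outer film = 1/(h_o·2πr_oL) = 1/(26.2×2π×0.185×11.9) = 0.002759 K/W
R_total = 0.4513 K/W
Q = ΔT/R_total = 47/0.4513

Q ≈ 104 W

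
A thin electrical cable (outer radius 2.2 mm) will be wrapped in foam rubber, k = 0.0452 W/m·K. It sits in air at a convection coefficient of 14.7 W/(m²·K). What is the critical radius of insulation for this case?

For a cylinder r_cr = k/h = 0.0452/14.7
r_cr = 3.07 mm; since the bare radius (2.2 mm) is below r_cr, adding a thin layer of insulation will *increase* heat loss.

r_cr ≈ 3.07 mm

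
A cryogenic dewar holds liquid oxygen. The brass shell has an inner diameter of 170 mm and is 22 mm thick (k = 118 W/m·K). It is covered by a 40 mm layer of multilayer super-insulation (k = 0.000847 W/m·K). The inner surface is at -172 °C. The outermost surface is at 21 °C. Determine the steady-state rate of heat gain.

Q ≈ 0.808 W

Radial (spherical) resistances in series:
R_brass shell = (1/0.085 − 1/0.107)/(4π×118) = 0.001631 K/W
R_multilayer super-insulation = (1/0.107 − 1/0.147)/(4π×0.000847) = 238.9 K/W
R_total = 238.9 K/W
Q = ΔT/R_total = 193/238.9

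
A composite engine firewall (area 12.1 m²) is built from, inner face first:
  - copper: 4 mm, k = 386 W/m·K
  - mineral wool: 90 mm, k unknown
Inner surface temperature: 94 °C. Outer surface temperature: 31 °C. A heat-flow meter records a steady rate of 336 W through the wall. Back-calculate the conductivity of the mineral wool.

k ≈ 0.0397 W/(m·K)

Model the wall as resistances in series:
R_copper = L/(kA) = 0.004/(386×12.1) = 8.564×10^-7 K/W
Sum of known resistances R_other = 8.564×10^-7 K/W
Total R = ΔT/Q = 63/336 = 0.1875 K/W
R_mineral wool = R_total − R_other = 0.1875 K/W
k = L/(R·A) = 0.09/(0.1875×12.1)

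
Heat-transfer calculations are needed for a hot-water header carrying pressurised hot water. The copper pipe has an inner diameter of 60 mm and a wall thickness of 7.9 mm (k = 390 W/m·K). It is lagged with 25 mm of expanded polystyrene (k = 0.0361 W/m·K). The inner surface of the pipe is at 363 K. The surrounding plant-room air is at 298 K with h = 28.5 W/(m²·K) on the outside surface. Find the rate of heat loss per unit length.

Cylindrical conduction, so R = ln(r₂/r₁)/(2πkL) per layer, in series:
R_copper pipe wall = ln(37.9/30)/(2π×390×1) = 9.539×10^-5 K/W
R_expanded polystyrene = ln(62.9/37.9)/(2π×0.0361×1) = 2.233 K/W
R_outer film = 1/(h_o·2πr_oL) = 1/(28.5×2π×0.0629×1) = 0.08878 K/W
R_total = 2.322 K/W
Q = ΔT/R_total = 65/2.322

q′ ≈ 28 W/m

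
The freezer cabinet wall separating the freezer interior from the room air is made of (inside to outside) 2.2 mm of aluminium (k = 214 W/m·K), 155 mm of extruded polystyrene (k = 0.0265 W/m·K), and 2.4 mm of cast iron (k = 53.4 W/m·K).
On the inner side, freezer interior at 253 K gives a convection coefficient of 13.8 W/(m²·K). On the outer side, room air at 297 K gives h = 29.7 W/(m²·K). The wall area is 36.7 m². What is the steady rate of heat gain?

Treating each layer as a thermal resistance in series:
R_inner film = 1/(h_i·A) = 1/(13.8×36.7) = 0.001974 K/W
R_aluminium = L/(kA) = 0.0022/(214×36.7) = 2.801×10^-7 K/W
R_extruded polystyrene = L/(kA) = 0.155/(0.0265×36.7) = 0.1594 K/W
R_cast iron = L/(kA) = 0.0024/(53.4×36.7) = 1.225×10^-6 K/W
R_outer film = 1/(h_o·A) = 1/(29.7×36.7) = 9.174×10^-4 K/W
R_total = 0.1623 K/W
Q = ΔT / R_total = 44 / 0.1623

Q ≈ 271 W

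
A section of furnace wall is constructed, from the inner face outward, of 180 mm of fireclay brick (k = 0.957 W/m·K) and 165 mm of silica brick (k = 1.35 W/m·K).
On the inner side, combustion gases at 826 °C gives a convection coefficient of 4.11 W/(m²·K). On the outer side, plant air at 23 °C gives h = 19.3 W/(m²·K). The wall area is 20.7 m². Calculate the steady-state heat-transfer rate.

Q ≈ 27500 W

Treating each layer as a thermal resistance in series:
R_inner film = 1/(h_i·A) = 1/(4.11×20.7) = 0.01175 K/W
R_fireclay brick = L/(kA) = 0.18/(0.957×20.7) = 0.009086 K/W
R_silica brick = L/(kA) = 0.165/(1.35×20.7) = 0.005904 K/W
R_outer film = 1/(h_o·A) = 1/(19.3×20.7) = 0.002503 K/W
R_total = 0.02925 K/W
Q = ΔT / R_total = 803 / 0.02925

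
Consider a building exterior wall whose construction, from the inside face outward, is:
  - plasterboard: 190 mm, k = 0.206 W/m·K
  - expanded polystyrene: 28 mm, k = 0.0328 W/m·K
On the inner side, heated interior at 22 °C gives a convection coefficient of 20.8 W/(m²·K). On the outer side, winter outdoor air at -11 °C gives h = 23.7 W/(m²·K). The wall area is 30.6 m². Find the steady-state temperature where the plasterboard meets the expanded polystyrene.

T ≈ 4.84 °C

Thermal resistances in series:
R_inner film = 1/(h_i·A) = 1/(20.8×30.6) = 0.001571 K/W
R_plasterboard = L/(kA) = 0.19/(0.206×30.6) = 0.03014 K/W
R_expanded polystyrene = L/(kA) = 0.028/(0.0328×30.6) = 0.0279 K/W
R_outer film = 1/(h_o·A) = 1/(23.7×30.6) = 0.001379 K/W
R_total = 0.06099 K/W;  Q = ΔT/R_total = 33/0.06099 = 541.1 W
T_interface = T_inner − Q·ΣR(inner→interface) = 22 − 541×0.03171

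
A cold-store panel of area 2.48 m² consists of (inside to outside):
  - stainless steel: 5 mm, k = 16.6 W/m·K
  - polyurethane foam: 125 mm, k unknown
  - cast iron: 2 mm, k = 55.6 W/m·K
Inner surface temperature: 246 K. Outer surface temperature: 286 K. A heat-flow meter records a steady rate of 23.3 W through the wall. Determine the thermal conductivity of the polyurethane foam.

k ≈ 0.0294 W/(m·K)

Using the resistance-network approach (series):
R_stainless steel = L/(kA) = 0.005/(16.6×2.48) = 1.215×10^-4 K/W
R_cast iron = L/(kA) = 0.002/(55.6×2.48) = 1.45×10^-5 K/W
Sum of known resistances R_other = 1.36×10^-4 K/W
Total R = ΔT/Q = 40/23.3 = 1.717 K/W
R_polyurethane foam = R_total − R_other = 1.717 K/W
k = L/(R·A) = 0.125/(1.717×2.48)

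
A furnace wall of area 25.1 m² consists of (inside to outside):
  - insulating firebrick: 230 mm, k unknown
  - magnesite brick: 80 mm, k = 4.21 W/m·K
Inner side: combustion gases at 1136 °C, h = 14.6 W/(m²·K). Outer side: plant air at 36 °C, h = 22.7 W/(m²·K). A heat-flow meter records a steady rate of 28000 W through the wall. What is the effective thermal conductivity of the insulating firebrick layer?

k ≈ 0.269 W/(m·K)

Series thermal resistances:
R_inner film = 1/(h_i·A) = 1/(14.6×25.1) = 0.002729 K/W
R_magnesite brick = L/(kA) = 0.08/(4.21×25.1) = 7.571×10^-4 K/W
R_outer film = 1/(h_o·A) = 1/(22.7×25.1) = 0.001755 K/W
Sum of known resistances R_other = 0.005241 K/W
Total R = ΔT/Q = 1100/28000 = 0.03929 K/W
R_insulating firebrick = R_total − R_other = 0.03404 K/W
k = L/(R·A) = 0.23/(0.03404×25.1)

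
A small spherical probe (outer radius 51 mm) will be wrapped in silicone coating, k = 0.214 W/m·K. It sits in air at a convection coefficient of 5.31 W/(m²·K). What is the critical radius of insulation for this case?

For a sphere r_cr = 2k/h = 2×0.214/5.31
r_cr = 80.6 mm; since the bare radius (51 mm) is below r_cr, adding a thin layer of insulation will *increase* heat loss.

r_cr ≈ 80.6 mm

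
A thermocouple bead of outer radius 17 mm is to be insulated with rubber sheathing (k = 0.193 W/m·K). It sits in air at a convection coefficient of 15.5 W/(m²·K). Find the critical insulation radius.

r_cr ≈ 24.9 mm

For a sphere r_cr = 2k/h = 2×0.193/15.5
r_cr = 24.9 mm; since the bare radius (17 mm) is below r_cr, adding a thin layer of insulation will *increase* heat loss.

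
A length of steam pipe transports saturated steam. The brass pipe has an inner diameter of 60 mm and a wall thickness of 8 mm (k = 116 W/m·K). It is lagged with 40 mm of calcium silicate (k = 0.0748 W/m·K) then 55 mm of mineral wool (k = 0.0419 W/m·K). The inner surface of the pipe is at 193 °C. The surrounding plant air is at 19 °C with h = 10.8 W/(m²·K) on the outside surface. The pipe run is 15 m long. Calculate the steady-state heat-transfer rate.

Q ≈ 712 W

Cylindrical conduction, so R = ln(r₂/r₁)/(2πkL) per layer, in series:
R_brass pipe wall = ln(38/30)/(2π×116×15) = 2.162×10^-5 K/W
R_calcium silicate = ln(78/38)/(2π×0.0748×15) = 0.102 K/W
R_mineral wool = ln(133/78)/(2π×0.0419×15) = 0.1351 K/W
R_outer film = 1/(h_o·2πr_oL) = 1/(10.8×2π×0.133×15) = 0.007387 K/W
R_total = 0.2445 K/W
Q = ΔT/R_total = 174/0.2445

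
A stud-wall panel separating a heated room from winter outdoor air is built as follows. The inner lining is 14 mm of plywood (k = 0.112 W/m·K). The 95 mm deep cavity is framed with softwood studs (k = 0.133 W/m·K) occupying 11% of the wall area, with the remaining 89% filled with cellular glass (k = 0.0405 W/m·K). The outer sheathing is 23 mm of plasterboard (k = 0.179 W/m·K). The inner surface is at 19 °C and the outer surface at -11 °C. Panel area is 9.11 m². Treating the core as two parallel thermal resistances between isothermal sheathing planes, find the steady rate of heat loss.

Sheathing layers in series; stud and cavity paths in parallel between them.
R_inner = 0.014/(0.112×9.11) = 0.01372 K/W
R_stud  = 0.095/(0.133×0.11×9.11) = 0.7128 K/W
R_cav   = 0.095/(0.0405×0.89×9.11) = 0.2893 K/W
1/R_core = 1/R_stud + 1/R_cav → R_core = 0.2058 K/W
R_outer = 0.023/(0.179×9.11) = 0.0141 K/W
R_total = 0.2336 K/W
Q = ΔT/R_total = 30/0.2336

Q ≈ 128 W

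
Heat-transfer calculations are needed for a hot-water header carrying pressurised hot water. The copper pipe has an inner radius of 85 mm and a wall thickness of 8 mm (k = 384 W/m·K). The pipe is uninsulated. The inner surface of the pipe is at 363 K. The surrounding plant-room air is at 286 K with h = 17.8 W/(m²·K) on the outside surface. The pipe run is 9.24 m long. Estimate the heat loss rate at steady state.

Q ≈ 7400 W

Treating each annulus and film as a series resistance:
R_copper pipe wall = ln(93/85)/(2π×384×9.24) = 4.035×10^-6 K/W
R_outer film = 1/(h_o·2πr_oL) = 1/(17.8×2π×0.093×9.24) = 0.01041 K/W
R_total = 0.01041 K/W
Q = ΔT/R_total = 77/0.01041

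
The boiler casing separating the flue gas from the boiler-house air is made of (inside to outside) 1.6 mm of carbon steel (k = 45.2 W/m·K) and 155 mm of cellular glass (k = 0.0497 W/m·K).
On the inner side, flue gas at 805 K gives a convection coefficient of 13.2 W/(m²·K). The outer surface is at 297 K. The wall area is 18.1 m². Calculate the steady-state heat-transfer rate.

Q ≈ 2880 W

Thermal resistances in series:
R_inner film = 1/(h_i·A) = 1/(13.2×18.1) = 0.004186 K/W
R_carbon steel = L/(kA) = 0.0016/(45.2×18.1) = 1.956×10^-6 K/W
R_cellular glass = L/(kA) = 0.155/(0.0497×18.1) = 0.1723 K/W
R_total = 0.1765 K/W
Q = ΔT / R_total = 508 / 0.1765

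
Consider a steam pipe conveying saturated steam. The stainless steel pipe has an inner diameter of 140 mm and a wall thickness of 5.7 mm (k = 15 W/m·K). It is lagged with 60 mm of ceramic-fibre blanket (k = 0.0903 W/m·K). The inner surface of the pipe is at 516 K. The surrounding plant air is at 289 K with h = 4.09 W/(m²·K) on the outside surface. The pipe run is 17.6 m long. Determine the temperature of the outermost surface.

T ≈ 338 K

Treating each annulus and film as a series resistance:
R_stainless steel pipe wall = ln(75.7/70)/(2π×15×17.6) = 4.719×10^-5 K/W
R_ceramic-fibre blanket = ln(135.7/75.7)/(2π×0.0903×17.6) = 0.05845 K/W
R_outer film = 1/(h_o·2πr_oL) = 1/(4.09×2π×0.1357×17.6) = 0.01629 K/W
R_total = 0.07479 K/W
Q = ΔT/R_total = 227/0.07479
Q = 3040 W
T_interface = T_inner − Q·ΣR(inner→interface) = 516 − 3040×0.0585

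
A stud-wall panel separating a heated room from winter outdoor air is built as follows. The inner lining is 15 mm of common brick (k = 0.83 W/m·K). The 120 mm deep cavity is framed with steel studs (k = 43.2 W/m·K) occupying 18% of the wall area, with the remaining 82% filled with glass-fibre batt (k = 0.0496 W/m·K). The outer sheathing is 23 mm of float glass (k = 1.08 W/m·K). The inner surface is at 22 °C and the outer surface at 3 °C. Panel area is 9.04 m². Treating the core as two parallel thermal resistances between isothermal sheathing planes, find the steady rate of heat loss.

Sheathing layers in series; stud and cavity paths in parallel between them.
R_inner = 0.015/(0.83×9.04) = 0.001999 K/W
R_stud  = 0.12/(43.2×0.18×9.04) = 0.001707 K/W
R_cav   = 0.12/(0.0496×0.82×9.04) = 0.3264 K/W
1/R_core = 1/R_stud + 1/R_cav → R_core = 0.001698 K/W
R_outer = 0.023/(1.08×9.04) = 0.002356 K/W
R_total = 0.006053 K/W
Q = ΔT/R_total = 19/0.006053

Q ≈ 3140 W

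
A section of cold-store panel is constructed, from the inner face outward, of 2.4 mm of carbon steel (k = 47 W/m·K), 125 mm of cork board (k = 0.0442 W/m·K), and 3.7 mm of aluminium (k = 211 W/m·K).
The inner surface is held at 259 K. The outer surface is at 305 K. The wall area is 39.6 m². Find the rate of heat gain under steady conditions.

Q ≈ 644 W

Series thermal resistances:
R_carbon steel = L/(kA) = 0.0024/(47×39.6) = 1.289×10^-6 K/W
R_cork board = L/(kA) = 0.125/(0.0442×39.6) = 0.07142 K/W
R_aluminium = L/(kA) = 0.0037/(211×39.6) = 4.428×10^-7 K/W
R_total = 0.07142 K/W
Q = ΔT / R_total = 46 / 0.07142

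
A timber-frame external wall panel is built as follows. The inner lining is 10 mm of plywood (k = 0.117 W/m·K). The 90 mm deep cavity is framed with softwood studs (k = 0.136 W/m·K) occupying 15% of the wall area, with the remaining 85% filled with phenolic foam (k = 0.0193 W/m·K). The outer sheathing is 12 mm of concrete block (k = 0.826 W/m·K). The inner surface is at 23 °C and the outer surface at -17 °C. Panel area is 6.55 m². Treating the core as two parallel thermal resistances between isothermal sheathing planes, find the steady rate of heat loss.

Sheathing layers in series; stud and cavity paths in parallel between them.
R_inner = 0.01/(0.117×6.55) = 0.01305 K/W
R_stud  = 0.09/(0.136×0.15×6.55) = 0.6736 K/W
R_cav   = 0.09/(0.0193×0.85×6.55) = 0.8376 K/W
1/R_core = 1/R_stud + 1/R_cav → R_core = 0.3733 K/W
R_outer = 0.012/(0.826×6.55) = 0.002218 K/W
R_total = 0.3886 K/W
Q = ΔT/R_total = 40/0.3886

Q ≈ 103 W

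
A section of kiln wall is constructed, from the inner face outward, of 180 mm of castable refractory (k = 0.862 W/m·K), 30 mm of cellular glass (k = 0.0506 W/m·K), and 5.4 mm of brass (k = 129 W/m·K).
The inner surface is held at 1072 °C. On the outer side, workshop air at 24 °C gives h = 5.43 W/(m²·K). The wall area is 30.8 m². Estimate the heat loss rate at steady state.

Q ≈ 32700 W

Treating each layer as a thermal resistance in series:
R_castable refractory = L/(kA) = 0.18/(0.862×30.8) = 0.00678 K/W
R_cellular glass = L/(kA) = 0.03/(0.0506×30.8) = 0.01925 K/W
R_brass = L/(kA) = 0.0054/(129×30.8) = 1.359×10^-6 K/W
R_outer film = 1/(h_o·A) = 1/(5.43×30.8) = 0.005979 K/W
R_total = 0.03201 K/W
Q = ΔT / R_total = 1048 / 0.03201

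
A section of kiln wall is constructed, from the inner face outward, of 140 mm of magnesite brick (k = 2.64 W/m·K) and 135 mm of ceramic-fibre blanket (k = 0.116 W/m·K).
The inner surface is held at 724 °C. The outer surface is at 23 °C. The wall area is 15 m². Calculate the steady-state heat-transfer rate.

Q ≈ 8640 W

Series thermal resistances:
R_magnesite brick = L/(kA) = 0.14/(2.64×15) = 0.003535 K/W
R_ceramic-fibre blanket = L/(kA) = 0.135/(0.116×15) = 0.07759 K/W
R_total = 0.08112 K/W
Q = ΔT / R_total = 701 / 0.08112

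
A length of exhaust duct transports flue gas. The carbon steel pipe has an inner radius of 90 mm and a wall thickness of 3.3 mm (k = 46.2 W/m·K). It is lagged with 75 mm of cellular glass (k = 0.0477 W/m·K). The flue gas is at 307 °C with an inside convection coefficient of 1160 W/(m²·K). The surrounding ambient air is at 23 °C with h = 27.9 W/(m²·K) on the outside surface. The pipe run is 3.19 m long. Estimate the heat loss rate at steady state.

Per-layer cylindrical resistances, series-summed:
R_inner film = 1/(h_i·2πr₁L) = 1/(1160×2π×0.09×3.19) = 4.779×10^-4 K/W
R_carbon steel pipe wall = ln(93.3/90)/(2π×46.2×3.19) = 3.889×10^-5 K/W
R_cellular glass = ln(168.3/93.3)/(2π×0.0477×3.19) = 0.617 K/W
R_outer film = 1/(h_o·2πr_oL) = 1/(27.9×2π×0.1683×3.19) = 0.01063 K/W
R_total = 0.6282 K/W
Q = ΔT/R_total = 284/0.6282

Q ≈ 452 W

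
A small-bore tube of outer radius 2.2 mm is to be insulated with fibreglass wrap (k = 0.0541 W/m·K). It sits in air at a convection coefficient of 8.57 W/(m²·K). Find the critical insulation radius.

r_cr ≈ 6.31 mm

For a cylinder r_cr = k/h = 0.0541/8.57
r_cr = 6.31 mm; since the bare radius (2.2 mm) is below r_cr, adding a thin layer of insulation will *increase* heat loss.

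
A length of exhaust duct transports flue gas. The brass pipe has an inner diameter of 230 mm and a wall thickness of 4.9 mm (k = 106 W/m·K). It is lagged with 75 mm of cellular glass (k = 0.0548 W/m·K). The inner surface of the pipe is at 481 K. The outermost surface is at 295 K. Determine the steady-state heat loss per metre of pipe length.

q′ ≈ 132 W/m

Cylindrical conduction, so R = ln(r₂/r₁)/(2πkL) per layer, in series:
R_brass pipe wall = ln(119.9/115)/(2π×106×1) = 6.265×10^-5 K/W
R_cellular glass = ln(194.9/119.9)/(2π×0.0548×1) = 1.411 K/W
R_total = 1.411 K/W
Q = ΔT/R_total = 186/1.411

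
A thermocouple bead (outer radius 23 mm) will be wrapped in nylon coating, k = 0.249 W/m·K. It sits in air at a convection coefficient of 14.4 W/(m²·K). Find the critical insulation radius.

r_cr ≈ 34.6 mm

For a sphere r_cr = 2k/h = 2×0.249/14.4
r_cr = 34.6 mm; since the bare radius (23 mm) is below r_cr, adding a thin layer of insulation will *increase* heat loss.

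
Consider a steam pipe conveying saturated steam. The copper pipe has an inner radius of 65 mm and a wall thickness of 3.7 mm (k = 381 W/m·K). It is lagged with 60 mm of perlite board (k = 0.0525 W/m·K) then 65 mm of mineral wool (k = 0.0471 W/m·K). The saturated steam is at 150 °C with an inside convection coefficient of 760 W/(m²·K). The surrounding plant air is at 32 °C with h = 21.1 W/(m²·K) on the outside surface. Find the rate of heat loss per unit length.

Per-layer cylindrical resistances, series-summed:
R_inner film = 1/(h_i·2πr₁L) = 1/(760×2π×0.065×1) = 0.003222 K/W
R_copper pipe wall = ln(68.7/65)/(2π×381×1) = 2.313×10^-5 K/W
R_perlite board = ln(128.7/68.7)/(2π×0.0525×1) = 1.903 K/W
R_mineral wool = ln(193.7/128.7)/(2π×0.0471×1) = 1.381 K/W
R_outer film = 1/(h_o·2πr_oL) = 1/(21.1×2π×0.1937×1) = 0.03894 K/W
R_total = 3.327 K/W
Q = ΔT/R_total = 118/3.327

q′ ≈ 35.5 W/m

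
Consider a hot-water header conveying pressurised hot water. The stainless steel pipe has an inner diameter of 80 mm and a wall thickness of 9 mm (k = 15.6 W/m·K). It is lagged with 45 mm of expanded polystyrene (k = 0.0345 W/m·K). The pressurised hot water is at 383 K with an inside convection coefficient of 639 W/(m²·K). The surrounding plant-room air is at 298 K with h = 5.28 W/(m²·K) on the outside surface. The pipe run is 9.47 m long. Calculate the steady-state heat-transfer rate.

Q ≈ 241 W

Radial resistances (cylindrical: R_cond = ln(r_o/r_i)/(2πkL), R_conv = 1/(h·2πrL)):
R_inner film = 1/(h_i·2πr₁L) = 1/(639×2π×0.04×9.47) = 6.575×10^-4 K/W
R_stainless steel pipe wall = ln(49/40)/(2π×15.6×9.47) = 2.186×10^-4 K/W
R_expanded polystyrene = ln(94/49)/(2π×0.0345×9.47) = 0.3174 K/W
R_outer film = 1/(h_o·2πr_oL) = 1/(5.28×2π×0.094×9.47) = 0.03386 K/W
R_total = 0.3521 K/W
Q = ΔT/R_total = 85/0.3521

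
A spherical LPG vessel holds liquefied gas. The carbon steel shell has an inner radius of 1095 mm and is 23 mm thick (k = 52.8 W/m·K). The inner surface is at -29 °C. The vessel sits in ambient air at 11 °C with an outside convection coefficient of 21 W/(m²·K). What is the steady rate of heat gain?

Q ≈ 13100 W

Radial (spherical) resistances in series:
R_carbon steel shell = (1/1.095 − 1/1.118)/(4π×52.8) = 2.832×10^-5 K/W
R_outer film = 1/(h·4πr_o²) = 1/(21×4π×1.118²) = 0.003032 K/W
R_total = 0.00306 K/W
Q = ΔT/R_total = 40/0.00306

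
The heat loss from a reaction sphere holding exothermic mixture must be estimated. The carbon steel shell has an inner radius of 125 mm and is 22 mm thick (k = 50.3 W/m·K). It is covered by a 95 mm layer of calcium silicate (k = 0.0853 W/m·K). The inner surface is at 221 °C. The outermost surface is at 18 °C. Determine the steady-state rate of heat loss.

For a spherical shell R = (1/r₁ − 1/r₂)/(4πk); film R = 1/(h·4πr²). In series:
R_carbon steel shell = (1/0.125 − 1/0.147)/(4π×50.3) = 0.001894 K/W
R_calcium silicate = (1/0.147 − 1/0.242)/(4π×0.0853) = 2.491 K/W
R_total = 2.493 K/W
Q = ΔT/R_total = 203/2.493

Q ≈ 81.4 W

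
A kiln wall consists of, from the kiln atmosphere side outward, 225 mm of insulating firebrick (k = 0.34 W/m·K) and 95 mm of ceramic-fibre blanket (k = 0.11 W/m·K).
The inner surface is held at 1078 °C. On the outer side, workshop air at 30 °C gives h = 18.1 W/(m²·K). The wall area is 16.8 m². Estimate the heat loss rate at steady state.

Q ≈ 11100 W

Model the wall as resistances in series:
R_insulating firebrick = L/(kA) = 0.225/(0.34×16.8) = 0.03939 K/W
R_ceramic-fibre blanket = L/(kA) = 0.095/(0.11×16.8) = 0.05141 K/W
R_outer film = 1/(h_o·A) = 1/(18.1×16.8) = 0.003289 K/W
R_total = 0.09409 K/W
Q = ΔT / R_total = 1048 / 0.09409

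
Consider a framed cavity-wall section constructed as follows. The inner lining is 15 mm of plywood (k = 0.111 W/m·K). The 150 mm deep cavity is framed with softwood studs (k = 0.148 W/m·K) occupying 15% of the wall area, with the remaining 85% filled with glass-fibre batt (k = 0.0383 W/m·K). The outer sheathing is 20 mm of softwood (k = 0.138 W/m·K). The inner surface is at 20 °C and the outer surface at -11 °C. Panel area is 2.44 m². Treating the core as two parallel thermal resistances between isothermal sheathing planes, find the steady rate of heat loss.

Q ≈ 25.1 W

Sheathing layers in series; stud and cavity paths in parallel between them.
R_inner = 0.015/(0.111×2.44) = 0.05538 K/W
R_stud  = 0.15/(0.148×0.15×2.44) = 2.769 K/W
R_cav   = 0.15/(0.0383×0.85×2.44) = 1.888 K/W
1/R_core = 1/R_stud + 1/R_cav → R_core = 1.123 K/W
R_outer = 0.02/(0.138×2.44) = 0.0594 K/W
R_total = 1.238 K/W
Q = ΔT/R_total = 31/1.238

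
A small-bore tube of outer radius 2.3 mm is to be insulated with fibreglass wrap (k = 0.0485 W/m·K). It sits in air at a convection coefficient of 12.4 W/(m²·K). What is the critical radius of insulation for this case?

For a cylinder r_cr = k/h = 0.0485/12.4
r_cr = 3.91 mm; since the bare radius (2.3 mm) is below r_cr, adding a thin layer of insulation will *increase* heat loss.

r_cr ≈ 3.91 mm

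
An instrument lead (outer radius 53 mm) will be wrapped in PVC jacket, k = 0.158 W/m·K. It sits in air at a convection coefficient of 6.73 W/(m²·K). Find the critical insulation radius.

For a cylinder r_cr = k/h = 0.158/6.73
r_cr = 23.5 mm; since the bare radius (53 mm) is above r_cr, any added insulation will reduce heat loss.

r_cr ≈ 23.5 mm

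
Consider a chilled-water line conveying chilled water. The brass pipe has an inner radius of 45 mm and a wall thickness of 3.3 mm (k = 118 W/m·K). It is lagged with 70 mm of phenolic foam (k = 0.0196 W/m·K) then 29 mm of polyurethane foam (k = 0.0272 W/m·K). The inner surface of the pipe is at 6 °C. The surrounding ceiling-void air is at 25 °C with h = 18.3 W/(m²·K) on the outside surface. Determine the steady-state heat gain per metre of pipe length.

Radial resistances (cylindrical: R_cond = ln(r_o/r_i)/(2πkL), R_conv = 1/(h·2πrL)):
R_brass pipe wall = ln(48.3/45)/(2π×118×1) = 9.545×10^-5 K/W
R_phenolic foam = ln(118.3/48.3)/(2π×0.0196×1) = 7.274 K/W
R_polyurethane foam = ln(147.3/118.3)/(2π×0.0272×1) = 1.283 K/W
R_outer film = 1/(h_o·2πr_oL) = 1/(18.3×2π×0.1473×1) = 0.05904 K/W
R_total = 8.616 K/W
Q = ΔT/R_total = 19/8.616

q′ ≈ 2.21 W/m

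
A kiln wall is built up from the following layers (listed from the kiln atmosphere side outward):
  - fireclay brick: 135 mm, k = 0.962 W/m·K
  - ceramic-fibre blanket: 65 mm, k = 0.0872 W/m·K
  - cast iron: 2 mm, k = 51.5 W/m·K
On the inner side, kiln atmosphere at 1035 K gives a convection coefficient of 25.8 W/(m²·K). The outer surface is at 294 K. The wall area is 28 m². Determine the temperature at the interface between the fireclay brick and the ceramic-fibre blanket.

Treating each layer as a thermal resistance in series:
R_inner film = 1/(h_i·A) = 1/(25.8×28) = 0.001384 K/W
R_fireclay brick = L/(kA) = 0.135/(0.962×28) = 0.005012 K/W
R_ceramic-fibre blanket = L/(kA) = 0.065/(0.0872×28) = 0.02662 K/W
R_cast iron = L/(kA) = 0.002/(51.5×28) = 1.387×10^-6 K/W
R_total = 0.03302 K/W;  Q = ΔT/R_total = 741/0.03302 = 22440 W
T_interface = T_inner − Q·ΣR(inner→interface) = 1035 − 22400×0.006396

T ≈ 891 K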